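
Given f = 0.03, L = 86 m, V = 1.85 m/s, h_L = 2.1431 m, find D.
Formula: h_L = f \frac{L}{D} \frac{V^2}{2g}
Substituting knowns: 2.1431 = 0.03·(86/D)·1.85²/(2·9.81)
Solving for D: D = 0.03·86·1.85²/(2·9.81·2.1431) = 0.21 m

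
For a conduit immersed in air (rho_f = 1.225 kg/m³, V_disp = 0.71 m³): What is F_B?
Formula: F_B = \rho_f g V_{disp}
F_B = 1.225·9.81·0.71 = 8.532 N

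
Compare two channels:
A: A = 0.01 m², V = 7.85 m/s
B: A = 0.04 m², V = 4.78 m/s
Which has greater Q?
Q(A) = 78.5 L/s, Q(B) = 191.2 L/s. Answer: B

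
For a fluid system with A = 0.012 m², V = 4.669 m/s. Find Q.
Formula: Q = A V
Q = 0.012·4.669·1000 = 56.03 L/s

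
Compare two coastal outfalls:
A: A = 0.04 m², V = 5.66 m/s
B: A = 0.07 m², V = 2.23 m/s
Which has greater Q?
Q(A) = 226.4 L/s, Q(B) = 156.1 L/s. Answer: A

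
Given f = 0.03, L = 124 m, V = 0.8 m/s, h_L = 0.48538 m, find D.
Formula: h_L = f \frac{L}{D} \frac{V^2}{2g}
Substituting knowns: 0.48538 = 0.03·(124/D)·0.8²/(2·9.81)
Solving for D: D = 0.03·124·0.8²/(2·9.81·0.48538) = 0.25 m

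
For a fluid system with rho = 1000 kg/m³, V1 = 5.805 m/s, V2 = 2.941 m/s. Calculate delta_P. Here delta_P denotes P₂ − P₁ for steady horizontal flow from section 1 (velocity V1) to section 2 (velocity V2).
Formula: \Delta P = \frac{1}{2} \rho (V_1^2 - V_2^2)
delta_P = 0.5·1000·(5.805² − 2.941²)/1000 = 12.52 kPa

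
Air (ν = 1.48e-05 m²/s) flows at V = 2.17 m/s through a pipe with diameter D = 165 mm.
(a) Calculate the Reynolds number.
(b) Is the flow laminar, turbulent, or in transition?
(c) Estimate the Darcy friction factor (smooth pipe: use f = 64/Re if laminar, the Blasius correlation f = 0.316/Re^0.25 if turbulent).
(a) Re = V·D/ν = 2.17·0.165/1.48e-05 = 24193
(b) Flow regime: turbulent (Re > 4000)
(c) Friction factor: f = 0.316/Re^0.25 = 0.316/24193^0.25 = 0.02534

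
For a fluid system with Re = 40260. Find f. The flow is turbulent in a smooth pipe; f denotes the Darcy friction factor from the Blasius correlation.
Formula: f = \frac{0.316}{Re^{0.25}}
f = 0.316/40260^0.25 = 0.02231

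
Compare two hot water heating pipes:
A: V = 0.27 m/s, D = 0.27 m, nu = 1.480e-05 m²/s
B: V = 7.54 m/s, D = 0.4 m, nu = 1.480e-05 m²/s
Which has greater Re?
Re(A) = 4926, Re(B) = 203784. Answer: B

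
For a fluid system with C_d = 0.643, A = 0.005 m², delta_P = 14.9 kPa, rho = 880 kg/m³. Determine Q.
Formula: Q = C_d A \sqrt{\frac{2 \Delta P}{\rho}}
Q = 0.643·0.005·√(2·(14.9·1000)/880)·1000 = 18.71 L/s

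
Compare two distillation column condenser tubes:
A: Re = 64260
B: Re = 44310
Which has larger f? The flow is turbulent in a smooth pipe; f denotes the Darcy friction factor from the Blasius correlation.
f(A) = 0.01985, f(B) = 0.02178. Answer: B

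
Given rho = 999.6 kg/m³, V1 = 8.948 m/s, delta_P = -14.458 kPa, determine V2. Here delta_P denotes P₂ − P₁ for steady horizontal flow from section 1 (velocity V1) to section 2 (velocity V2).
Formula: \Delta P = \frac{1}{2} \rho (V_1^2 - V_2^2)
Substituting knowns: -14.458 = 0.5·999.6·(8.948² − V2²)/1000
Solving for V2: V2 = √(8.948² − 2·(-14.458·1000)/999.6) = 10.44 m/s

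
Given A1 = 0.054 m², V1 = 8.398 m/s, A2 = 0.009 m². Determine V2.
Formula: V_2 = \frac{A_1 V_1}{A_2}
V2 = 0.054·8.398/0.009 = 50.39 m/s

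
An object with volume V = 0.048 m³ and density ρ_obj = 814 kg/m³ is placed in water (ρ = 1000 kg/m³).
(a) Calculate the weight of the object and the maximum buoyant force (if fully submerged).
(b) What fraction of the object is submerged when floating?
(a) W=rho_obj*g*V=814*9.81*0.048=383.3 N; F_B(max)=rho*g*V=1000*9.81*0.048=470.9 N
(b) Floating fraction=rho_obj/rho=814/1000=0.814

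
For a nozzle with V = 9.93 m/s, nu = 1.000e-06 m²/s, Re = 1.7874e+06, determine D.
Formula: Re = \frac{V D}{\nu}
Substituting knowns: 1.7874e+06 = 9.93·D/1.000e-06
Solving for D: D = 1.7874e+06·1.000e-06/9.93 = 0.18 m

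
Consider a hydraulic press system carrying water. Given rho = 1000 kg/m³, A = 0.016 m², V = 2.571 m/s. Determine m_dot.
Formula: \dot{m} = \rho A V
m_dot = 1000·0.016·2.571 = 41.14 kg/s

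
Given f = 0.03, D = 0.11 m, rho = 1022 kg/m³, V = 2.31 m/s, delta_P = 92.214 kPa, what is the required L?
Formula: \Delta P = f \frac{L}{D} \frac{\rho V^2}{2}
Substituting knowns: 92.214 = 0.03·(L/0.11)·0.5·1022·2.31²/1000
Solving for L: L = (92.214·1000)·0.11/(0.03·0.5·1022·2.31²) = 124 m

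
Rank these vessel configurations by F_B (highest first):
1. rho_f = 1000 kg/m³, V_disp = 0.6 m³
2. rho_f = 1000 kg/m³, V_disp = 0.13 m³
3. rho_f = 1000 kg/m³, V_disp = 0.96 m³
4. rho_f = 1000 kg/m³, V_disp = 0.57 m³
Case 1: F_B = 5886 N
Case 2: F_B = 1275 N
Case 3: F_B = 9418 N
Case 4: F_B = 5592 N
Ranking (highest first): 3, 1, 4, 2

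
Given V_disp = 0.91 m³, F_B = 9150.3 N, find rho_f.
Formula: F_B = \rho_f g V_{disp}
Substituting knowns: 9150.3 = rho_f·9.81·0.91
Solving for rho_f: rho_f = 9150.3/(9.81·0.91) = 1025 kg/m³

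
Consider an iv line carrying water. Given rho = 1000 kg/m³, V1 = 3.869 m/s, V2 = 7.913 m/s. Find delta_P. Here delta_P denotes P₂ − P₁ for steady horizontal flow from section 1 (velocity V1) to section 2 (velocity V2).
Formula: \Delta P = \frac{1}{2} \rho (V_1^2 - V_2^2)
delta_P = 0.5·1000·(3.869² − 7.913²)/1000 = -23.82 kPa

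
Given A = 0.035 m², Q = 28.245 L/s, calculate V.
Formula: Q = A V
Substituting knowns: 28.245 = 0.035·V·1000
Solving for V: V = (28.245/1000)/0.035 = 0.807 m/s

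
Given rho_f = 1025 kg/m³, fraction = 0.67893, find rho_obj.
Formula: f_{sub} = \frac{\rho_{obj}}{\rho_f}
Substituting knowns: 0.67893 = rho_obj/1025
Solving for rho_obj: rho_obj = 0.67893·1025 = 695.9 kg/m³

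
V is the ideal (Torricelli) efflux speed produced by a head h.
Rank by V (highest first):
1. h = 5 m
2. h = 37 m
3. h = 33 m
Case 1: V = 9.905 m/s
Case 2: V = 26.94 m/s
Case 3: V = 25.45 m/s
Ranking (highest first): 2, 3, 1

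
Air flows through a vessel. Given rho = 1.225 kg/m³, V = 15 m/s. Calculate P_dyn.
Formula: P_{dyn} = \frac{1}{2} \rho V^2
P_dyn = 0.5·1.225·15²/1000 = 0.1378 kPa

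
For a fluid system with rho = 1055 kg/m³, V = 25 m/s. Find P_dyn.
Formula: P_{dyn} = \frac{1}{2} \rho V^2
P_dyn = 0.5·1055·25²/1000 = 329.7 kPa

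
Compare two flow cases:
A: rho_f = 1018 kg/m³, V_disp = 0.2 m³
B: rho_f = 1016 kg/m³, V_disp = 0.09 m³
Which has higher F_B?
F_B(A) = 1997 N, F_B(B) = 897 N. Answer: A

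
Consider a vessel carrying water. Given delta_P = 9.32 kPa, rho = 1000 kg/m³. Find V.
Formula: V = \sqrt{\frac{2 \Delta P}{\rho}}
V = √(2·(9.32·1000)/1000) = 4.317 m/s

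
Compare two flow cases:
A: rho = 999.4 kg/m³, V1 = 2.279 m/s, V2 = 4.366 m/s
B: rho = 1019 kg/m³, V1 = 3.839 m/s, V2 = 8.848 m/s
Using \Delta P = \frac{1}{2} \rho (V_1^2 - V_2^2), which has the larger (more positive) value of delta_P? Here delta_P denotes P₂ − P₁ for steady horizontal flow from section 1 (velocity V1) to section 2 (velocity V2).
delta_P(A) = -6.93 kPa, delta_P(B) = -32.38 kPa. Answer: A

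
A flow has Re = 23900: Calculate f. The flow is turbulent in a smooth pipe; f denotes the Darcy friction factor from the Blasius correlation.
Formula: f = \frac{0.316}{Re^{0.25}}
f = 0.316/23900^0.25 = 0.02541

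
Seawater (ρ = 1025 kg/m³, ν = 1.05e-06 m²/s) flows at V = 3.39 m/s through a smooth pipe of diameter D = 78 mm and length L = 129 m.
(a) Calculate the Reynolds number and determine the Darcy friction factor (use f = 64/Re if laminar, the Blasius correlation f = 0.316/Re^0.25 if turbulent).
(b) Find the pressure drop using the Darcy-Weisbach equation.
(a) Re = V·D/ν = 3.39·0.078/1.05e-06 = 251830 → turbulent (Re > 4000); f = 0.316/Re^0.25 = 0.316/251830^0.25 = 0.014106 (Blasius is strictly valid for Re ≲ 1e5; used here as the smooth-pipe estimate the problem specifies)
(b) Darcy-Weisbach: ΔP = f·(L/D)·½ρV²/1000 = 0.014106·(129/0.078)·½·1025·3.39²/1000 = 137.4 kPa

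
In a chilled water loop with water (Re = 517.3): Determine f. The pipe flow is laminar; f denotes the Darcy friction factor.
Formula: f = \frac{64}{Re}
f = 64/517.3 = 0.1237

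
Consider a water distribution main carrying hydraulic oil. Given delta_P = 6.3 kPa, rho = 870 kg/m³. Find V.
Formula: V = \sqrt{\frac{2 \Delta P}{\rho}}
V = √(2·(6.3·1000)/870) = 3.806 m/s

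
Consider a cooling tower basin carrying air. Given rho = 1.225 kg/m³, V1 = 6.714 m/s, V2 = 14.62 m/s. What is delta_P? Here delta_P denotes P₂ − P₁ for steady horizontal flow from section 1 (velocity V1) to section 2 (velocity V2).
Formula: \Delta P = \frac{1}{2} \rho (V_1^2 - V_2^2)
delta_P = 0.5·1.225·(6.714² − 14.62²)/1000 = -0.1033 kPa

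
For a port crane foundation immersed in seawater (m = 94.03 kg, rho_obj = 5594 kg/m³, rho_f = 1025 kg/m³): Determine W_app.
Formula: W_{app} = mg\left(1 - \frac{\rho_f}{\rho_{obj}}\right)
W_app = 94.03·9.81·(1 − 1025/5594) = 753.4 N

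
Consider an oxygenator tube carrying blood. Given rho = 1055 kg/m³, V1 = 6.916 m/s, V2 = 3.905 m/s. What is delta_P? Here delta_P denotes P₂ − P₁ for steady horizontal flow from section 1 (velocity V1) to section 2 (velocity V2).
Formula: \Delta P = \frac{1}{2} \rho (V_1^2 - V_2^2)
delta_P = 0.5·1055·(6.916² − 3.905²)/1000 = 17.19 kPa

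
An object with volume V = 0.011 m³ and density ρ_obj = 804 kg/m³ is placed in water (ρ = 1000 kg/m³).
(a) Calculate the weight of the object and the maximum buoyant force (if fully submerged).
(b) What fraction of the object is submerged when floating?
(a) W=rho_obj*g*V=804*9.81*0.011=86.8 N; F_B(max)=rho*g*V=1000*9.81*0.011=107.9 N
(b) Floating fraction=rho_obj/rho=804/1000=0.804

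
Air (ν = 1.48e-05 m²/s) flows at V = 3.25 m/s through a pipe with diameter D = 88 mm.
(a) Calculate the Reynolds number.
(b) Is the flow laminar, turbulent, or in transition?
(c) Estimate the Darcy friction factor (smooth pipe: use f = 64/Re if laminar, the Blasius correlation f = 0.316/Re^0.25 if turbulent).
(a) Re = V·D/ν = 3.25·0.088/1.48e-05 = 19324
(b) Flow regime: turbulent (Re > 4000)
(c) Friction factor: f = 0.316/Re^0.25 = 0.316/19324^0.25 = 0.0268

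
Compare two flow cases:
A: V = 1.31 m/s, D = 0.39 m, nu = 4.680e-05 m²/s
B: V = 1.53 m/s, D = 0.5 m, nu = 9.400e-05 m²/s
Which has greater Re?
Re(A) = 10917, Re(B) = 8138. Answer: A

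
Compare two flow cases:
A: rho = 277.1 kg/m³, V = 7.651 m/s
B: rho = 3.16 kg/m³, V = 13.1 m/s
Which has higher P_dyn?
P_dyn(A) = 8.11 kPa, P_dyn(B) = 0.2711 kPa. Answer: A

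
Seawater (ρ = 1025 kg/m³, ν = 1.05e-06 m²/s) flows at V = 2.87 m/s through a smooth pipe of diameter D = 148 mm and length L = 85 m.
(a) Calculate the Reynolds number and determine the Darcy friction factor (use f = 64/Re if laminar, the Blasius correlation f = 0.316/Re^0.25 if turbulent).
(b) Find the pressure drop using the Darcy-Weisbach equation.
(a) Re = V·D/ν = 2.87·0.148/1.05e-06 = 404530 → turbulent (Re > 4000); f = 0.316/Re^0.25 = 0.316/404530^0.25 = 0.01253 (Blasius is strictly valid for Re ≲ 1e5; used here as the smooth-pipe estimate the problem specifies)
(b) Darcy-Weisbach: ΔP = f·(L/D)·½ρV²/1000 = 0.01253·(85/0.148)·½·1025·2.87²/1000 = 30.38 kPa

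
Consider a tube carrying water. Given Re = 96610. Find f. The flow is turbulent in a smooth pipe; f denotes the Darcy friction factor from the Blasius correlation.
Formula: f = \frac{0.316}{Re^{0.25}}
f = 0.316/96610^0.25 = 0.01792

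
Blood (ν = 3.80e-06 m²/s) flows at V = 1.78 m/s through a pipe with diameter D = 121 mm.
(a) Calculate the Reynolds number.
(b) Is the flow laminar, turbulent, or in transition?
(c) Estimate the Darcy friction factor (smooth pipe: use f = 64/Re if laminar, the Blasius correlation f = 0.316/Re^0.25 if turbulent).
(a) Re = V·D/ν = 1.78·0.121/3.80e-06 = 56679
(b) Flow regime: turbulent (Re > 4000)
(c) Friction factor: f = 0.316/Re^0.25 = 0.316/56679^0.25 = 0.02048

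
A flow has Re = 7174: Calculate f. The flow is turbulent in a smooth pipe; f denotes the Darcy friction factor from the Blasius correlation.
Formula: f = \frac{0.316}{Re^{0.25}}
f = 0.316/7174^0.25 = 0.03434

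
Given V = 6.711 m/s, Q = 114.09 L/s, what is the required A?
Formula: Q = A V
Substituting knowns: 114.09 = A·6.711·1000
Solving for A: A = (114.09/1000)/6.711 = 0.017 m²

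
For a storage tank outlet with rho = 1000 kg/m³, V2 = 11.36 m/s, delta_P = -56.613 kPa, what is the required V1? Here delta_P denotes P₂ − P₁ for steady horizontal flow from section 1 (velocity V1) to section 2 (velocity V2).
Formula: \Delta P = \frac{1}{2} \rho (V_1^2 - V_2^2)
Substituting knowns: -56.613 = 0.5·1000·(V1² − 11.36²)/1000
Solving for V1: V1 = √(11.36² + 2·(-56.613·1000)/1000) = 3.978 m/s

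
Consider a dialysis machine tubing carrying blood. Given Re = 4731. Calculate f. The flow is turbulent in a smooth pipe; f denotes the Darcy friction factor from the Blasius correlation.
Formula: f = \frac{0.316}{Re^{0.25}}
f = 0.316/4731^0.25 = 0.0381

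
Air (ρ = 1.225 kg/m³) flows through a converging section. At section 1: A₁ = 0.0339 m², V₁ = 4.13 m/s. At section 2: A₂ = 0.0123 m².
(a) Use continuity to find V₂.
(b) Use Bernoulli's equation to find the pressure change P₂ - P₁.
(a) Continuity: A₁V₁=A₂V₂ -> V₂=A₁V₁/A₂=0.0339*4.13/0.0123=11.38 m/s
(b) Bernoulli: P₂-P₁=0.5*rho*(V₁^2-V₂^2)/1000=0.5*1.225*(4.13^2-11.38^2)/1000=-0.06887 kPa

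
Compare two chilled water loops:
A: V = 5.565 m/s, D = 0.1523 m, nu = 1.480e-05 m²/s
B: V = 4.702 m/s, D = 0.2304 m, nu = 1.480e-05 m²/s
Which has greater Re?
Re(A) = 57267, Re(B) = 73199. Answer: B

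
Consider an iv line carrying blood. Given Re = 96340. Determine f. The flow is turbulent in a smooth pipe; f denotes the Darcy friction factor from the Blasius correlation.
Formula: f = \frac{0.316}{Re^{0.25}}
f = 0.316/96340^0.25 = 0.01794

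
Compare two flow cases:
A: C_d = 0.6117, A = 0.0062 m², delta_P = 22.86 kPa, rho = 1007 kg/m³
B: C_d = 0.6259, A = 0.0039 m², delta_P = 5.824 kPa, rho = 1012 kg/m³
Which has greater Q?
Q(A) = 25.55 L/s, Q(B) = 8.281 L/s. Answer: A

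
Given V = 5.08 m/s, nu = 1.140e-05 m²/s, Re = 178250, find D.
Formula: Re = \frac{V D}{\nu}
Substituting knowns: 178250 = 5.08·D/1.140e-05
Solving for D: D = 178250·1.140e-05/5.08 = 0.4 m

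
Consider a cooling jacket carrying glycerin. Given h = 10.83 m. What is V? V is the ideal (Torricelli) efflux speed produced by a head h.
Formula: V = \sqrt{2 g h}
V = √(2·9.81·10.83) = 14.58 m/s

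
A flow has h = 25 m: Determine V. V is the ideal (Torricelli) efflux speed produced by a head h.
Formula: V = \sqrt{2 g h}
V = √(2·9.81·25) = 22.15 m/s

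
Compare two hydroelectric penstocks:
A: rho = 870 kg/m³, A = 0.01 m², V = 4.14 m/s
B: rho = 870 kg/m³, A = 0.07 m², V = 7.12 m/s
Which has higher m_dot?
m_dot(A) = 36.02 kg/s, m_dot(B) = 433.6 kg/s. Answer: B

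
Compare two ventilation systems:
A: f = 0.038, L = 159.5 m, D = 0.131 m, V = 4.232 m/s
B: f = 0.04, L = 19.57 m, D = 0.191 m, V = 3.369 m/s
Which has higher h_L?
h_L(A) = 42.23 m, h_L(B) = 2.371 m. Answer: A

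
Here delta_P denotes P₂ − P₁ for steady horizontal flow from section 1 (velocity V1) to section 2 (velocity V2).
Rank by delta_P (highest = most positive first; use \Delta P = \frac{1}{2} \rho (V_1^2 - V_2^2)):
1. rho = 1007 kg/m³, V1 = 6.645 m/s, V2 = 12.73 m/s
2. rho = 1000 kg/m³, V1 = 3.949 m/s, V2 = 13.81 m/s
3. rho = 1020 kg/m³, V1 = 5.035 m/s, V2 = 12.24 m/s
Case 1: delta_P = -59.36 kPa
Case 2: delta_P = -87.56 kPa
Case 3: delta_P = -63.48 kPa
Ranking (highest first): 1, 3, 2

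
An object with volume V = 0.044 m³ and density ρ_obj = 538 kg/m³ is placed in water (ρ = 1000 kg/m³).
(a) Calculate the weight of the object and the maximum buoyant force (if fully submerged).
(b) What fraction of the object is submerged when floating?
(a) W=rho_obj*g*V=538*9.81*0.044=232.2 N; F_B(max)=rho*g*V=1000*9.81*0.044=431.6 N
(b) Floating fraction=rho_obj/rho=538/1000=0.538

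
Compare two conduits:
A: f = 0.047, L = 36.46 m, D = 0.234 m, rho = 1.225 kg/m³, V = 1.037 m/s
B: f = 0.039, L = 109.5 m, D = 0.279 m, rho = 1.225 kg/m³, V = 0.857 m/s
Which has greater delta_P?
delta_P(A) = 0.004823 kPa, delta_P(B) = 0.006886 kPa. Answer: B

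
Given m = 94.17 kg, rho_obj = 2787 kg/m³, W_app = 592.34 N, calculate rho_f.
Formula: W_{app} = mg\left(1 - \frac{\rho_f}{\rho_{obj}}\right)
Substituting knowns: 592.34 = 94.17·9.81·(1 − rho_f/2787)
Solving for rho_f: rho_f = 2787·(1 − 592.34/(94.17·9.81)) = 1000 kg/m³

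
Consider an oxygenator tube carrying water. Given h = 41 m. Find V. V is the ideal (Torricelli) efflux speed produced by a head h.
Formula: V = \sqrt{2 g h}
V = √(2·9.81·41) = 28.36 m/s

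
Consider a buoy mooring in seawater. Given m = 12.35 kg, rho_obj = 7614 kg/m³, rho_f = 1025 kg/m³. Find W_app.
Formula: W_{app} = mg\left(1 - \frac{\rho_f}{\rho_{obj}}\right)
W_app = 12.35·9.81·(1 − 1025/7614) = 104.8 N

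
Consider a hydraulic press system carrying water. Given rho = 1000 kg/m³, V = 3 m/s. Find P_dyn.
Formula: P_{dyn} = \frac{1}{2} \rho V^2
P_dyn = 0.5·1000·3²/1000 = 4.5 kPa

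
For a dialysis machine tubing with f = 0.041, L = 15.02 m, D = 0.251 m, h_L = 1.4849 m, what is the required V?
Formula: h_L = f \frac{L}{D} \frac{V^2}{2g}
Substituting knowns: 1.4849 = 0.041·(15.02/0.251)·V²/(2·9.81)
Solving for V: V = √(1.4849·2·9.81/(0.041·(15.02/0.251))) = 3.446 m/s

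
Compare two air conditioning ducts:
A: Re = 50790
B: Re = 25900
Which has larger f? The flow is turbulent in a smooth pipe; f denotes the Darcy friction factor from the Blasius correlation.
f(A) = 0.02105, f(B) = 0.02491. Answer: B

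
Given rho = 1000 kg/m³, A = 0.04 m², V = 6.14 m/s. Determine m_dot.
Formula: \dot{m} = \rho A V
m_dot = 1000·0.04·6.14 = 245.6 kg/s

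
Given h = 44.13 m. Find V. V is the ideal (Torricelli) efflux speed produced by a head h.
Formula: V = \sqrt{2 g h}
V = √(2·9.81·44.13) = 29.42 m/s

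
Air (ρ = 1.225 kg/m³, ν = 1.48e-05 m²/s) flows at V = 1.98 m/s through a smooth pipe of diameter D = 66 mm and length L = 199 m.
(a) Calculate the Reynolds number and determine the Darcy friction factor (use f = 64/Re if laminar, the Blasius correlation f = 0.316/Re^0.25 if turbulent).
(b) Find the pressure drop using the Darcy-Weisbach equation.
(a) Re = V·D/ν = 1.98·0.066/1.48e-05 = 8829.7 → turbulent (Re > 4000); f = 0.316/Re^0.25 = 0.316/8829.7^0.25 = 0.032599
(b) Darcy-Weisbach: ΔP = f·(L/D)·½ρV²/1000 = 0.032599·(199/0.066)·½·1.225·1.98²/1000 = 0.236 kPa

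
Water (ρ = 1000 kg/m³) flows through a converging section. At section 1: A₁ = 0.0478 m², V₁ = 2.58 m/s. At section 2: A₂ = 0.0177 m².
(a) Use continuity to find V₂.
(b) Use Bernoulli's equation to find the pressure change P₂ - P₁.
(a) Continuity: A₁V₁=A₂V₂ -> V₂=A₁V₁/A₂=0.0478*2.58/0.0177=6.97 m/s
(b) Bernoulli: P₂-P₁=0.5*rho*(V₁^2-V₂^2)/1000=0.5*1000*(2.58^2-6.97^2)/1000=-20.96 kPa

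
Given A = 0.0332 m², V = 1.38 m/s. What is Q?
Formula: Q = A V
Q = 0.0332·1.38·1000 = 45.82 L/s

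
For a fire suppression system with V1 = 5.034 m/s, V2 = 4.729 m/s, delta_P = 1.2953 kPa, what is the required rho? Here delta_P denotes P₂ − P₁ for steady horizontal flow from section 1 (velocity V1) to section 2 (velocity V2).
Formula: \Delta P = \frac{1}{2} \rho (V_1^2 - V_2^2)
Substituting knowns: 1.2953 = 0.5·rho·(5.034² − 4.729²)/1000
Solving for rho: rho = 2·(1.2953·1000)/(5.034² − 4.729²) = 870 kg/m³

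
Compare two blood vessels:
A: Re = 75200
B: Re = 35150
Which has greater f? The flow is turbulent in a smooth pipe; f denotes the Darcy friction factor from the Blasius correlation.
f(A) = 0.01908, f(B) = 0.02308. Answer: B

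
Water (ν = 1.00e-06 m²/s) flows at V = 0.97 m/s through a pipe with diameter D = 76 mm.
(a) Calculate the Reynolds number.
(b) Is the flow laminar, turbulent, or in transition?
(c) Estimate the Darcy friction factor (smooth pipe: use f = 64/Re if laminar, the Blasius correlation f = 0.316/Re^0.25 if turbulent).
(a) Re = V·D/ν = 0.97·0.076/1.00e-06 = 73720
(b) Flow regime: turbulent (Re > 4000)
(c) Friction factor: f = 0.316/Re^0.25 = 0.316/73720^0.25 = 0.01918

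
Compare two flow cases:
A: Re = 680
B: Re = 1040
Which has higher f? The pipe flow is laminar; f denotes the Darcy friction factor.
f(A) = 0.09412, f(B) = 0.06154. Answer: A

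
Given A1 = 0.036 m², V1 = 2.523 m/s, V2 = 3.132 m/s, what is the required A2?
Formula: V_2 = \frac{A_1 V_1}{A_2}
Substituting knowns: 3.132 = 0.036·2.523/A2
Solving for A2: A2 = 0.036·2.523/3.132 = 0.029 m²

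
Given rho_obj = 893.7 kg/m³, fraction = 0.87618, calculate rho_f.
Formula: f_{sub} = \frac{\rho_{obj}}{\rho_f}
Substituting knowns: 0.87618 = 893.7/rho_f
Solving for rho_f: rho_f = 893.7/0.87618 = 1020 kg/m³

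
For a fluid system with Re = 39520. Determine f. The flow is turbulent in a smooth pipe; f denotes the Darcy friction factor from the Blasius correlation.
Formula: f = \frac{0.316}{Re^{0.25}}
f = 0.316/39520^0.25 = 0.02241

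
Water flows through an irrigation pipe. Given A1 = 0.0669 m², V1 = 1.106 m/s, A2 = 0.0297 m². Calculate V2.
Formula: V_2 = \frac{A_1 V_1}{A_2}
V2 = 0.0669·1.106/0.0297 = 2.491 m/s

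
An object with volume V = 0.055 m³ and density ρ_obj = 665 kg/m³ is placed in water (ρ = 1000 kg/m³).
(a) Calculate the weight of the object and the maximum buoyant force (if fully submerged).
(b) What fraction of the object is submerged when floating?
(a) W=rho_obj*g*V=665*9.81*0.055=358.8 N; F_B(max)=rho*g*V=1000*9.81*0.055=539.5 N
(b) Floating fraction=rho_obj/rho=665/1000=0.665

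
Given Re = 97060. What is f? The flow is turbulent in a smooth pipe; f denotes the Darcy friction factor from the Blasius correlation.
Formula: f = \frac{0.316}{Re^{0.25}}
f = 0.316/97060^0.25 = 0.0179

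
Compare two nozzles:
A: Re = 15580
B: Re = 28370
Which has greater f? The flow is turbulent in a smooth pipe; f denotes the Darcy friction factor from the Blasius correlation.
f(A) = 0.02828, f(B) = 0.02435. Answer: A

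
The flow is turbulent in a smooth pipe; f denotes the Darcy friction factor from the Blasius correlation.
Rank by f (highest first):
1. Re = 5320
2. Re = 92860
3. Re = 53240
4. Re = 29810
Case 1: f = 0.037
Case 2: f = 0.0181
Case 3: f = 0.0208
Case 4: f = 0.02405
Ranking (highest first): 1, 4, 3, 2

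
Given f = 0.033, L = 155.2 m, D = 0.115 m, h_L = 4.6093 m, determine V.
Formula: h_L = f \frac{L}{D} \frac{V^2}{2g}
Substituting knowns: 4.6093 = 0.033·(155.2/0.115)·V²/(2·9.81)
Solving for V: V = √(4.6093·2·9.81/(0.033·(155.2/0.115))) = 1.425 m/s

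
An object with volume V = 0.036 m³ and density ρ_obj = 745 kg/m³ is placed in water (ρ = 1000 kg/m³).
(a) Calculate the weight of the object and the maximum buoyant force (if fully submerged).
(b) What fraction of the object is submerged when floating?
(a) W=rho_obj*g*V=745*9.81*0.036=263.1 N; F_B(max)=rho*g*V=1000*9.81*0.036=353.2 N
(b) Floating fraction=rho_obj/rho=745/1000=0.745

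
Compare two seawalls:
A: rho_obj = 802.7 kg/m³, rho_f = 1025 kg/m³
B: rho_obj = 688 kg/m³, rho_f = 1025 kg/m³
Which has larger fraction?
fraction(A) = 0.7831, fraction(B) = 0.6712. Answer: A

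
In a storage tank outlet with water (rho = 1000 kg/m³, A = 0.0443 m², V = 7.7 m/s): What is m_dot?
Formula: \dot{m} = \rho A V
m_dot = 1000·0.0443·7.7 = 341.1 kg/s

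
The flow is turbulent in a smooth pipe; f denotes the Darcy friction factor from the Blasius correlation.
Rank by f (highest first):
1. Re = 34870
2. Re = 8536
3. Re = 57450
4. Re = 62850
Case 1: f = 0.02312
Case 2: f = 0.03288
Case 3: f = 0.02041
Case 4: f = 0.01996
Ranking (highest first): 2, 1, 3, 4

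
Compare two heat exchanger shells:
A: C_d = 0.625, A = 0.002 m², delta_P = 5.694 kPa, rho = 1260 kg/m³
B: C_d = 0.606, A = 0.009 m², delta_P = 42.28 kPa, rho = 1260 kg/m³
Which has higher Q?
Q(A) = 3.758 L/s, Q(B) = 44.68 L/s. Answer: B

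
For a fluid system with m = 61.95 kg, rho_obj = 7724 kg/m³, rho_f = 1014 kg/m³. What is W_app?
Formula: W_{app} = mg\left(1 - \frac{\rho_f}{\rho_{obj}}\right)
W_app = 61.95·9.81·(1 − 1014/7724) = 527.9 N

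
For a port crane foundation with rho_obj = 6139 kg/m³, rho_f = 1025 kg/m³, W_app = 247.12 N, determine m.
Formula: W_{app} = mg\left(1 - \frac{\rho_f}{\rho_{obj}}\right)
Substituting knowns: 247.12 = m·9.81·(1 − 1025/6139)
Solving for m: m = 247.12/(9.81·(1 − 1025/6139)) = 30.24 kg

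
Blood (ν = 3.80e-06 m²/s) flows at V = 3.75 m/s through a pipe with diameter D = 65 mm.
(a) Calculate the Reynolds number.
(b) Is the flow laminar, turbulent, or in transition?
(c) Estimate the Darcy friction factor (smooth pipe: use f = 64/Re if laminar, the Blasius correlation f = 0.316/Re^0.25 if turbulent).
(a) Re = V·D/ν = 3.75·0.065/3.80e-06 = 64145
(b) Flow regime: turbulent (Re > 4000)
(c) Friction factor: f = 0.316/Re^0.25 = 0.316/64145^0.25 = 0.01986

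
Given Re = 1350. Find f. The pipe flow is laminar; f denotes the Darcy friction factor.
Formula: f = \frac{64}{Re}
f = 64/1350 = 0.04741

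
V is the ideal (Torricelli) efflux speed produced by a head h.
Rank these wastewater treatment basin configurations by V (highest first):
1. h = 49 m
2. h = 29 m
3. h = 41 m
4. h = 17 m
Case 1: V = 31.01 m/s
Case 2: V = 23.85 m/s
Case 3: V = 28.36 m/s
Case 4: V = 18.26 m/s
Ranking (highest first): 1, 3, 2, 4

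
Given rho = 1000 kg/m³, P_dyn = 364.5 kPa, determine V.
Formula: P_{dyn} = \frac{1}{2} \rho V^2
Substituting knowns: 364.5 = 0.5·1000·V²/1000
Solving for V: V = √(2·(364.5·1000)/1000) = 27 m/s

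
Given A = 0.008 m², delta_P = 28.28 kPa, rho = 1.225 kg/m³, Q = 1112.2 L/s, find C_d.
Formula: Q = C_d A \sqrt{\frac{2 \Delta P}{\rho}}
Substituting knowns: 1112.2 = C_d·0.008·√(2·(28.28·1000)/1.225)·1000
Solving for C_d: C_d = (1112.2/1000)/(0.008·√(2·(28.28·1000)/1.225)) = 0.647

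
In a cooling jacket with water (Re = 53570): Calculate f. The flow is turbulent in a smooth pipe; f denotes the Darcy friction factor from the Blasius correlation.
Formula: f = \frac{0.316}{Re^{0.25}}
f = 0.316/53570^0.25 = 0.02077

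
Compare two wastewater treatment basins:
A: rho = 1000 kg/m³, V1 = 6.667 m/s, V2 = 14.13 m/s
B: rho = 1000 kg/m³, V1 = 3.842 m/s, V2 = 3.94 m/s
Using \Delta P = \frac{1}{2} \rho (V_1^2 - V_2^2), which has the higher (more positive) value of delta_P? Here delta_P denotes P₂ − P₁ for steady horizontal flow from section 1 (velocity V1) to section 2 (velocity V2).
delta_P(A) = -77.6 kPa, delta_P(B) = -0.3813 kPa. Answer: B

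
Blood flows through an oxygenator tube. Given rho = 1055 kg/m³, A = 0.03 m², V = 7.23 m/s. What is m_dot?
Formula: \dot{m} = \rho A V
m_dot = 1055·0.03·7.23 = 228.8 kg/s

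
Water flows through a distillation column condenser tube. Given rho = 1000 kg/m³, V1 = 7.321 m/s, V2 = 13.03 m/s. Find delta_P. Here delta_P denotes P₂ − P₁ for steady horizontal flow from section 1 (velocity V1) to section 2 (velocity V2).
Formula: \Delta P = \frac{1}{2} \rho (V_1^2 - V_2^2)
delta_P = 0.5·1000·(7.321² − 13.03²)/1000 = -58.09 kPa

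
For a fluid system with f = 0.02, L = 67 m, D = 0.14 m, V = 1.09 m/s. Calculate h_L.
Formula: h_L = f \frac{L}{D} \frac{V^2}{2g}
h_L = 0.02·(67/0.14)·1.09²/(2·9.81) = 0.5796 m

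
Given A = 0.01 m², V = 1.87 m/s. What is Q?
Formula: Q = A V
Q = 0.01·1.87·1000 = 18.7 L/s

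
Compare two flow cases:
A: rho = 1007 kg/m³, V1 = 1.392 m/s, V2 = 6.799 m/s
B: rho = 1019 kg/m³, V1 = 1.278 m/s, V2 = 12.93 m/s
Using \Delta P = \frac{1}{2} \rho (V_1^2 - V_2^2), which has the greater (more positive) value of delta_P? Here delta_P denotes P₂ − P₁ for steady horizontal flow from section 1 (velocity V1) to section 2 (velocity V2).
delta_P(A) = -22.3 kPa, delta_P(B) = -84.35 kPa. Answer: A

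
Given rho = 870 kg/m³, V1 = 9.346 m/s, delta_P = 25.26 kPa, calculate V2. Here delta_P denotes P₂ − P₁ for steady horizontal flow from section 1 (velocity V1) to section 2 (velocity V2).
Formula: \Delta P = \frac{1}{2} \rho (V_1^2 - V_2^2)
Substituting knowns: 25.26 = 0.5·870·(9.346² − V2²)/1000
Solving for V2: V2 = √(9.346² − 2·(25.26·1000)/870) = 5.411 m/s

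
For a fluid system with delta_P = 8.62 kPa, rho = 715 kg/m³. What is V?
Formula: V = \sqrt{\frac{2 \Delta P}{\rho}}
V = √(2·(8.62·1000)/715) = 4.91 m/s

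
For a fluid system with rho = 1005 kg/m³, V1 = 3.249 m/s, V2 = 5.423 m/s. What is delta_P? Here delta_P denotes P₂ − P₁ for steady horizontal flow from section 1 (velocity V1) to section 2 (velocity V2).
Formula: \Delta P = \frac{1}{2} \rho (V_1^2 - V_2^2)
delta_P = 0.5·1005·(3.249² − 5.423²)/1000 = -9.474 kPa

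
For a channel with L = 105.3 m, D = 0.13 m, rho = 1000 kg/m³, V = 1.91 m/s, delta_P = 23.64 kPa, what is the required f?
Formula: \Delta P = f \frac{L}{D} \frac{\rho V^2}{2}
Substituting knowns: 23.64 = f·(105.3/0.13)·0.5·1000·1.91²/1000
Solving for f: f = (23.64·1000)/((105.3/0.13)·0.5·1000·1.91²) = 0.016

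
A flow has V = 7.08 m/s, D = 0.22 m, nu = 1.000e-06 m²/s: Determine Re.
Formula: Re = \frac{V D}{\nu}
Re = 7.08·0.22/1.000e-06 = 1.558e+06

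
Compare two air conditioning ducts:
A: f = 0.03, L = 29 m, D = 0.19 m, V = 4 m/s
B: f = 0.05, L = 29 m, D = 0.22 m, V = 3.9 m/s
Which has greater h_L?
h_L(A) = 3.734 m, h_L(B) = 5.109 m. Answer: B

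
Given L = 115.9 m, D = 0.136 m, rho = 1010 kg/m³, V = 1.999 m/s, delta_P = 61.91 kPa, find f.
Formula: \Delta P = f \frac{L}{D} \frac{\rho V^2}{2}
Substituting knowns: 61.91 = f·(115.9/0.136)·0.5·1010·1.999²/1000
Solving for f: f = (61.91·1000)/((115.9/0.136)·0.5·1010·1.999²) = 0.036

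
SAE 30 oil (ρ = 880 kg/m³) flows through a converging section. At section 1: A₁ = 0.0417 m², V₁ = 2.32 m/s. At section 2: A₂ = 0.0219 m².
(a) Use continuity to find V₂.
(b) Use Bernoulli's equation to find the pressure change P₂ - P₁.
(a) Continuity: A₁V₁=A₂V₂ -> V₂=A₁V₁/A₂=0.0417*2.32/0.0219=4.42 m/s
(b) Bernoulli: P₂-P₁=0.5*rho*(V₁^2-V₂^2)/1000=0.5*880*(2.32^2-4.42^2)/1000=-6.228 kPa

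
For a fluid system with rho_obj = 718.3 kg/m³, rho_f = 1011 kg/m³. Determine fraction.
Formula: f_{sub} = \frac{\rho_{obj}}{\rho_f}
fraction = 718.3/1011 = 0.7105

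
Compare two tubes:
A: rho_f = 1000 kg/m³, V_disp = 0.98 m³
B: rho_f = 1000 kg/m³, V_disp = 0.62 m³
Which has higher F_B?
F_B(A) = 9614 N, F_B(B) = 6082 N. Answer: A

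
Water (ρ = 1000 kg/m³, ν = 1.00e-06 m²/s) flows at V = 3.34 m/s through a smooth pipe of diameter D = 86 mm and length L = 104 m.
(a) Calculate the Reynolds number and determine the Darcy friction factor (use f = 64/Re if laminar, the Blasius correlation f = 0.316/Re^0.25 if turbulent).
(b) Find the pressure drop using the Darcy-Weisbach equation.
(a) Re = V·D/ν = 3.34·0.086/1.00e-06 = 287240 → turbulent (Re > 4000); f = 0.316/Re^0.25 = 0.316/287240^0.25 = 0.01365 (Blasius is strictly valid for Re ≲ 1e5; used here as the smooth-pipe estimate the problem specifies)
(b) Darcy-Weisbach: ΔP = f·(L/D)·½ρV²/1000 = 0.01365·(104/0.086)·½·1000·3.34²/1000 = 92.07 kPa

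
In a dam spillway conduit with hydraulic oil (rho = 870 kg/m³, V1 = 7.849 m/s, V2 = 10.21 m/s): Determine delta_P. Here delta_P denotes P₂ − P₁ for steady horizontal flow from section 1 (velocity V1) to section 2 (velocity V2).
Formula: \Delta P = \frac{1}{2} \rho (V_1^2 - V_2^2)
delta_P = 0.5·870·(7.849² − 10.21²)/1000 = -18.55 kPa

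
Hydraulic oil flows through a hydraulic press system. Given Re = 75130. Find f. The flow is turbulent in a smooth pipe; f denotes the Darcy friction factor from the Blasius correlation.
Formula: f = \frac{0.316}{Re^{0.25}}
f = 0.316/75130^0.25 = 0.01909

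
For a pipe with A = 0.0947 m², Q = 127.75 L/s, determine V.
Formula: Q = A V
Substituting knowns: 127.75 = 0.0947·V·1000
Solving for V: V = (127.75/1000)/0.0947 = 1.349 m/s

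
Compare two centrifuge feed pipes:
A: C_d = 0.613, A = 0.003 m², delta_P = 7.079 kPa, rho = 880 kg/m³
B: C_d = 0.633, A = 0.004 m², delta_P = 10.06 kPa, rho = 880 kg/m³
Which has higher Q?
Q(A) = 7.376 L/s, Q(B) = 12.11 L/s. Answer: B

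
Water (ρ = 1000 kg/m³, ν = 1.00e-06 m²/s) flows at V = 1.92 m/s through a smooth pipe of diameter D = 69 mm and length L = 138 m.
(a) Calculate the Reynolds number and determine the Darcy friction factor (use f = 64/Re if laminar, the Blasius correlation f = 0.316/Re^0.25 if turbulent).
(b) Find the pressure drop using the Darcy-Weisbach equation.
(a) Re = V·D/ν = 1.92·0.069/1.00e-06 = 132480 → turbulent (Re > 4000); f = 0.316/Re^0.25 = 0.316/132480^0.25 = 0.016563 (Blasius is strictly valid for Re ≲ 1e5; used here as the smooth-pipe estimate the problem specifies)
(b) Darcy-Weisbach: ΔP = f·(L/D)·½ρV²/1000 = 0.016563·(138/0.069)·½·1000·1.92²/1000 = 61.06 kPa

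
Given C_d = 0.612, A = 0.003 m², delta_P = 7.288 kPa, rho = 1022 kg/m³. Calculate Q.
Formula: Q = C_d A \sqrt{\frac{2 \Delta P}{\rho}}
Q = 0.612·0.003·√(2·(7.288·1000)/1022)·1000 = 6.934 L/s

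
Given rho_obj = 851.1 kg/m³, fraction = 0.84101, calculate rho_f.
Formula: f_{sub} = \frac{\rho_{obj}}{\rho_f}
Substituting knowns: 0.84101 = 851.1/rho_f
Solving for rho_f: rho_f = 851.1/0.84101 = 1012 kg/m³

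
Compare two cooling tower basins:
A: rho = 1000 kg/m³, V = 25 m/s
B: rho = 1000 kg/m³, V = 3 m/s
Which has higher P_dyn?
P_dyn(A) = 312.5 kPa, P_dyn(B) = 4.5 kPa. Answer: A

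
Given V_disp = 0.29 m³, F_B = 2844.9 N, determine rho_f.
Formula: F_B = \rho_f g V_{disp}
Substituting knowns: 2844.9 = rho_f·9.81·0.29
Solving for rho_f: rho_f = 2844.9/(9.81·0.29) = 1000 kg/m³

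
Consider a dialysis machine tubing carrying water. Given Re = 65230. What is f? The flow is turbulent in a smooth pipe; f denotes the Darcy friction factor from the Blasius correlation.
Formula: f = \frac{0.316}{Re^{0.25}}
f = 0.316/65230^0.25 = 0.01977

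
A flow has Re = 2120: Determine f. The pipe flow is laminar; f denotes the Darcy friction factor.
Formula: f = \frac{64}{Re}
f = 64/2120 = 0.03019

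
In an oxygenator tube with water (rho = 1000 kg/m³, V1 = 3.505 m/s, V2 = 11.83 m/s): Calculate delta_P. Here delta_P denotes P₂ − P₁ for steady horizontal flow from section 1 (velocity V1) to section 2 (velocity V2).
Formula: \Delta P = \frac{1}{2} \rho (V_1^2 - V_2^2)
delta_P = 0.5·1000·(3.505² − 11.83²)/1000 = -63.83 kPa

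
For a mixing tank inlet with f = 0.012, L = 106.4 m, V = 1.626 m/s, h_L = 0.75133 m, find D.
Formula: h_L = f \frac{L}{D} \frac{V^2}{2g}
Substituting knowns: 0.75133 = 0.012·(106.4/D)·1.626²/(2·9.81)
Solving for D: D = 0.012·106.4·1.626²/(2·9.81·0.75133) = 0.229 m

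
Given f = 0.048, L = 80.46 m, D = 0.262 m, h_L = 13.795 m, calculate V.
Formula: h_L = f \frac{L}{D} \frac{V^2}{2g}
Substituting knowns: 13.795 = 0.048·(80.46/0.262)·V²/(2·9.81)
Solving for V: V = √(13.795·2·9.81/(0.048·(80.46/0.262))) = 4.285 m/s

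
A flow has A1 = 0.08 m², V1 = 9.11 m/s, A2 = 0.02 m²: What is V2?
Formula: V_2 = \frac{A_1 V_1}{A_2}
V2 = 0.08·9.11/0.02 = 36.44 m/s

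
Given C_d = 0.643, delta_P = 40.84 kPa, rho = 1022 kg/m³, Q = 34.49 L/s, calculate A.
Formula: Q = C_d A \sqrt{\frac{2 \Delta P}{\rho}}
Substituting knowns: 34.49 = 0.643·A·√(2·(40.84·1000)/1022)·1000
Solving for A: A = (34.49/1000)/(0.643·√(2·(40.84·1000)/1022)) = 0.006 m²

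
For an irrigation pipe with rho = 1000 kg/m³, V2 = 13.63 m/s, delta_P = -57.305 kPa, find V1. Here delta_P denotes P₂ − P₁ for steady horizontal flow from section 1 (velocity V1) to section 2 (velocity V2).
Formula: \Delta P = \frac{1}{2} \rho (V_1^2 - V_2^2)
Substituting knowns: -57.305 = 0.5·1000·(V1² − 13.63²)/1000
Solving for V1: V1 = √(13.63² + 2·(-57.305·1000)/1000) = 8.436 m/s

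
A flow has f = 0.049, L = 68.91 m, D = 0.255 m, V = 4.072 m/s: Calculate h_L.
Formula: h_L = f \frac{L}{D} \frac{V^2}{2g}
h_L = 0.049·(68.91/0.255)·4.072²/(2·9.81) = 11.19 m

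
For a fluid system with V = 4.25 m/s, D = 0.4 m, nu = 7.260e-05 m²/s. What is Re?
Formula: Re = \frac{V D}{\nu}
Re = 4.25·0.4/7.260e-05 = 23416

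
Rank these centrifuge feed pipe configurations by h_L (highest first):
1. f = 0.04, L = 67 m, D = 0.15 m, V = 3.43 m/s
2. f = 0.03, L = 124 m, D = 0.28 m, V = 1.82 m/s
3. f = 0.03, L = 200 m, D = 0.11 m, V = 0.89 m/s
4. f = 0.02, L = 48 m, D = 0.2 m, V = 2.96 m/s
Case 1: h_L = 10.71 m
Case 2: h_L = 2.243 m
Case 3: h_L = 2.202 m
Case 4: h_L = 2.144 m
Ranking (highest first): 1, 2, 3, 4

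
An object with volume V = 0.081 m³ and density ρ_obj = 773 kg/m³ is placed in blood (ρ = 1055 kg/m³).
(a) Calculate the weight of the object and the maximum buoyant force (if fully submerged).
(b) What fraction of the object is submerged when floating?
(a) W=rho_obj*g*V=773*9.81*0.081=614.2 N; F_B(max)=rho*g*V=1055*9.81*0.081=838.3 N
(b) Floating fraction=rho_obj/rho=773/1055=0.733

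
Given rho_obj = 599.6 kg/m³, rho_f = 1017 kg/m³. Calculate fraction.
Formula: f_{sub} = \frac{\rho_{obj}}{\rho_f}
fraction = 599.6/1017 = 0.5896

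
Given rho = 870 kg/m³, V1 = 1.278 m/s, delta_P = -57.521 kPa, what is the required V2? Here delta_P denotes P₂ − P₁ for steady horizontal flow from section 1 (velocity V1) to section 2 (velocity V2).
Formula: \Delta P = \frac{1}{2} \rho (V_1^2 - V_2^2)
Substituting knowns: -57.521 = 0.5·870·(1.278² − V2²)/1000
Solving for V2: V2 = √(1.278² − 2·(-57.521·1000)/870) = 11.57 m/s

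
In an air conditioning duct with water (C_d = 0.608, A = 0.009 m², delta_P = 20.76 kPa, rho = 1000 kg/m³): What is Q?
Formula: Q = C_d A \sqrt{\frac{2 \Delta P}{\rho}}
Q = 0.608·0.009·√(2·(20.76·1000)/1000)·1000 = 35.26 L/s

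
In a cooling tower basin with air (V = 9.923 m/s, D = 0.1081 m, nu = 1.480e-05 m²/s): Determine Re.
Formula: Re = \frac{V D}{\nu}
Re = 9.923·0.1081/1.480e-05 = 72478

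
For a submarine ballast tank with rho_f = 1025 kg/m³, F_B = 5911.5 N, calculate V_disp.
Formula: F_B = \rho_f g V_{disp}
Substituting knowns: 5911.5 = 1025·9.81·V_disp
Solving for V_disp: V_disp = 5911.5/(1025·9.81) = 0.5879 m³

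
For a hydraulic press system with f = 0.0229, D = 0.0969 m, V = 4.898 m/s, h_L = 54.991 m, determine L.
Formula: h_L = f \frac{L}{D} \frac{V^2}{2g}
Substituting knowns: 54.991 = 0.0229·(L/0.0969)·4.898²/(2·9.81)
Solving for L: L = 54.991·2·9.81·0.0969/(0.0229·4.898²) = 190.3 m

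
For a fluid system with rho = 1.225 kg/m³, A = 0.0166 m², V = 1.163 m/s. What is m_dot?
Formula: \dot{m} = \rho A V
m_dot = 1.225·0.0166·1.163 = 0.02365 kg/s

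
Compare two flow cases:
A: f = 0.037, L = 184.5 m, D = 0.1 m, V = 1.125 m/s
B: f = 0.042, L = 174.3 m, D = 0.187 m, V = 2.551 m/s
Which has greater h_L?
h_L(A) = 4.404 m, h_L(B) = 12.98 m. Answer: B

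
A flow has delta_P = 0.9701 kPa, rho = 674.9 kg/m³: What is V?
Formula: V = \sqrt{\frac{2 \Delta P}{\rho}}
V = √(2·(0.9701·1000)/674.9) = 1.696 m/s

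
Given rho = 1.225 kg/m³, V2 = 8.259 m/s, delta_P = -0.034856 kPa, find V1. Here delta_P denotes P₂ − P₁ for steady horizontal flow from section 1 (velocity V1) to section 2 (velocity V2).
Formula: \Delta P = \frac{1}{2} \rho (V_1^2 - V_2^2)
Substituting knowns: -0.034856 = 0.5·1.225·(V1² − 8.259²)/1000
Solving for V1: V1 = √(8.259² + 2·(-0.034856·1000)/1.225) = 3.362 m/s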